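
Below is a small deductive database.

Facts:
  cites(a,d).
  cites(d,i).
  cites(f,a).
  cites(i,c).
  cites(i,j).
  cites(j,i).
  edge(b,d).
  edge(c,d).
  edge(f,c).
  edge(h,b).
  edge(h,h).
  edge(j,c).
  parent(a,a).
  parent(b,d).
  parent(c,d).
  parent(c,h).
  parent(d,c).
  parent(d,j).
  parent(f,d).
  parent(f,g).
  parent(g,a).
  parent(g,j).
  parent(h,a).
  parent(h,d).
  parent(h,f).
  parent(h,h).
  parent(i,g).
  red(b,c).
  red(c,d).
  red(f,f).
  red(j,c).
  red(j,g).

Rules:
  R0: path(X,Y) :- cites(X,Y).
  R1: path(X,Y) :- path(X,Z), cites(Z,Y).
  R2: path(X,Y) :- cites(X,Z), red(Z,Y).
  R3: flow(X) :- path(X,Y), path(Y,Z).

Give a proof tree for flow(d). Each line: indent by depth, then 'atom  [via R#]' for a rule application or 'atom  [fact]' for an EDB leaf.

flow(d)  [via R3]
  path(d,i)  [via R0]
    cites(d,i)  [fact]
  path(i,c)  [via R0]
    cites(i,c)  [fact]

round 1: derive path(a,d) via R0 from cites(a,d)
round 1: derive path(d,i) via R0 from cites(d,i)
round 1: derive path(f,a) via R0 from cites(f,a)
round 1: derive path(i,c) via R0 from cites(i,c)
round 1: derive path(i,j) via R0 from cites(i,j)
round 1: derive path(j,i) via R0 from cites(j,i)
round 1: derive path(i,d) via R2 from cites(i,c), red(c,d)
round 1: derive path(i,g) via R2 from cites(i,j), red(j,g)
round 2: derive path(a,i) via R1 from path(a,d), cites(d,i)
round 2: derive path(d,c) via R1 from path(d,i), cites(i,c)
round 2: derive path(d,j) via R1 from path(d,i), cites(i,j)
round 2: derive path(f,d) via R1 from path(f,a), cites(a,d)
round 2: derive path(i,i) via R1 from path(i,d), cites(d,i)
round 2: derive path(j,c) via R1 from path(j,i), cites(i,c)
round 2: derive path(j,j) via R1 from path(j,i), cites(i,j)
round 2: derive flow(a) via R3 from path(a,d), path(d,i)
round 2: derive flow(d) via R3 from path(d,i), path(i,c)
round 2: derive flow(f) via R3 from path(f,a), path(a,d)
round 2: derive flow(i) via R3 from path(i,d), path(d,i)
round 2: derive flow(j) via R3 from path(j,i), path(i,c)
round 3: derive path(a,c) via R1 from path(a,i), cites(i,c)
round 3: derive path(a,j) via R1 from path(a,i), cites(i,j)
round 3: derive path(f,i) via R1 from path(f,d), cites(d,i)
round 4: derive path(f,c) via R1 from path(f,i), cites(i,c)
round 4: derive path(f,j) via R1 from path(f,i), cites(i,j)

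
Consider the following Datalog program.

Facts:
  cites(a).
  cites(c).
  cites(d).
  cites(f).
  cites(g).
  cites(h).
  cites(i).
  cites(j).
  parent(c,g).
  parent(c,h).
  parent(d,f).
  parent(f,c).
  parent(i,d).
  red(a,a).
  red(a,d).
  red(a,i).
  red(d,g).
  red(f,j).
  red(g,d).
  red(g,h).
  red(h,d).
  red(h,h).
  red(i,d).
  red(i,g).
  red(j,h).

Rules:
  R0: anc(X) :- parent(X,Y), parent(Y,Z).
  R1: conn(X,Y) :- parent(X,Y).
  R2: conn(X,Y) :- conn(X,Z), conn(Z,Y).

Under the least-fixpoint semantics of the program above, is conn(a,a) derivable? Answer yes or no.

round 1: derive conn(c,g) via R1 from parent(c,g)
round 1: derive conn(c,h) via R1 from parent(c,h)
round 1: derive conn(d,f) via R1 from parent(d,f)
round 1: derive conn(f,c) via R1 from parent(f,c)
round 1: derive conn(i,d) via R1 from parent(i,d)
round 2: derive conn(d,c) via R2 from conn(d,f), conn(f,c)
round 2: derive conn(f,g) via R2 from conn(f,c), conn(c,g)
round 2: derive conn(f,h) via R2 from conn(f,c), conn(c,h)
round 2: derive conn(i,f) via R2 from conn(i,d), conn(d,f)
round 3: derive conn(d,g) via R2 from conn(d,c), conn(c,g)
round 3: derive conn(d,h) via R2 from conn(d,c), conn(c,h)
round 3: derive conn(i,c) via R2 from conn(i,d), conn(d,c)
round 3: derive conn(i,g) via R2 from conn(i,f), conn(f,g)
round 3: derive conn(i,h) via R2 from conn(i,f), conn(f,h)

no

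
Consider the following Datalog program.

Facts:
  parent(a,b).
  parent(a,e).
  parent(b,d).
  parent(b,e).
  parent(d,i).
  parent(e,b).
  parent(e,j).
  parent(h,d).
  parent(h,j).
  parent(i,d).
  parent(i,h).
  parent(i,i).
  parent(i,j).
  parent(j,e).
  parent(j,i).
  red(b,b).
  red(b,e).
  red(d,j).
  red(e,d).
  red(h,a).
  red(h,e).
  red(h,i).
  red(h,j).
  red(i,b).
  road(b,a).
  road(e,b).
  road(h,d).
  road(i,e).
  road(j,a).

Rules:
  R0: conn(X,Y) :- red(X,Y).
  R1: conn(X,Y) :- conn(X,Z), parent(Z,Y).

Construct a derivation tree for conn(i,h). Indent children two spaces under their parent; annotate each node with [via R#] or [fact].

round 1: derive conn(b,b) via R0 from red(b,b)
round 1: derive conn(b,e) via R0 from red(b,e)
round 1: derive conn(d,j) via R0 from red(d,j)
round 1: derive conn(e,d) via R0 from red(e,d)
round 1: derive conn(h,a) via R0 from red(h,a)
round 1: derive conn(h,e) via R0 from red(h,e)
round 1: derive conn(h,i) via R0 from red(h,i)
round 1: derive conn(h,j) via R0 from red(h,j)
round 1: derive conn(i,b) via R0 from red(i,b)
round 2: derive conn(b,d) via R1 from conn(b,b), parent(b,d)
round 2: derive conn(b,j) via R1 from conn(b,e), parent(e,j)
round 2: derive conn(d,e) via R1 from conn(d,j), parent(j,e)
round 2: derive conn(d,i) via R1 from conn(d,j), parent(j,i)
round 2: derive conn(e,i) via R1 from conn(e,d), parent(d,i)
round 2: derive conn(h,b) via R1 from conn(h,a), parent(a,b)
round 2: derive conn(h,d) via R1 from conn(h,i), parent(i,d)
round 2: derive conn(h,h) via R1 from conn(h,i), parent(i,h)
round 2: derive conn(i,d) via R1 from conn(i,b), parent(b,d)
round 2: derive conn(i,e) via R1 from conn(i,b), parent(b,e)
round 3: derive conn(b,i) via R1 from conn(b,d), parent(d,i)
round 3: derive conn(d,b) via R1 from conn(d,e), parent(e,b)
round 3: derive conn(d,d) via R1 from conn(d,i), parent(i,d)
round 3: derive conn(d,h) via R1 from conn(d,i), parent(i,h)
round 3: derive conn(e,h) via R1 from conn(e,i), parent(i,h)
round 3: derive conn(e,j) via R1 from conn(e,i), parent(i,j)
round 3: derive conn(i,i) via R1 from conn(i,d), parent(d,i)
round 3: derive conn(i,j) via R1 from conn(i,e), parent(e,j)
round 4: derive conn(b,h) via R1 from conn(b,i), parent(i,h)
round 4: derive conn(e,e) via R1 from conn(e,j), parent(j,e)
round 4: derive conn(i,h) via R1 from conn(i,i), parent(i,h)
round 5: derive conn(e,b) via R1 from conn(e,e), parent(e,b)

conn(i,h)  [via R1]
  conn(i,i)  [via R1]
    conn(i,d)  [via R1]
      conn(i,b)  [via R0]
        red(i,b)  [fact]
      parent(b,d)  [fact]
    parent(d,i)  [fact]
  parent(i,h)  [fact]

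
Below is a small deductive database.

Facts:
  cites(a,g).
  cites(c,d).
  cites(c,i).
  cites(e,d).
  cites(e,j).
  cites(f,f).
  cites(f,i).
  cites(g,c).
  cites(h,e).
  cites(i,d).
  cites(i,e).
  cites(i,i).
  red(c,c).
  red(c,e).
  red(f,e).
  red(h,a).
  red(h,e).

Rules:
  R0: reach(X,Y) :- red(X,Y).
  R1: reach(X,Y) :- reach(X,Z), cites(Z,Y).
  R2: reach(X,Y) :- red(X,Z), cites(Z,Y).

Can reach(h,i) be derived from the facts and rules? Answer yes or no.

yes

round 1: derive reach(c,c) via R0 from red(c,c)
round 1: derive reach(c,e) via R0 from red(c,e)
round 1: derive reach(f,e) via R0 from red(f,e)
round 1: derive reach(h,a) via R0 from red(h,a)
round 1: derive reach(h,e) via R0 from red(h,e)
round 1: derive reach(c,d) via R2 from red(c,c), cites(c,d)
round 1: derive reach(c,i) via R2 from red(c,c), cites(c,i)
round 1: derive reach(c,j) via R2 from red(c,e), cites(e,j)
round 1: derive reach(f,d) via R2 from red(f,e), cites(e,d)
round 1: derive reach(f,j) via R2 from red(f,e), cites(e,j)
round 1: derive reach(h,d) via R2 from red(h,e), cites(e,d)
round 1: derive reach(h,g) via R2 from red(h,a), cites(a,g)
round 1: derive reach(h,j) via R2 from red(h,e), cites(e,j)
round 2: derive reach(h,c) via R1 from reach(h,g), cites(g,c)
round 3: derive reach(h,i) via R1 from reach(h,c), cites(c,i)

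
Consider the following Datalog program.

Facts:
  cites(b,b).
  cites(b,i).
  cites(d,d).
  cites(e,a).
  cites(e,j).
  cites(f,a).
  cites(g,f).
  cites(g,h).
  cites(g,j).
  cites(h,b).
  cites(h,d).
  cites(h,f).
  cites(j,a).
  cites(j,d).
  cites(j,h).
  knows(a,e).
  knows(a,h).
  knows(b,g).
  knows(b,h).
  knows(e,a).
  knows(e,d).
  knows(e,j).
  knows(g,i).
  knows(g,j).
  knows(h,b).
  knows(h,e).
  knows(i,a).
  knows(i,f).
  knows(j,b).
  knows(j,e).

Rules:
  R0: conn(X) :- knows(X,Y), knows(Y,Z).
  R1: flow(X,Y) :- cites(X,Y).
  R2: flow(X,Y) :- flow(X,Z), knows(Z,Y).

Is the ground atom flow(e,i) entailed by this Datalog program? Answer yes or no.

yes

round 1: derive flow(b,b) via R1 from cites(b,b)
round 1: derive flow(b,i) via R1 from cites(b,i)
round 1: derive flow(d,d) via R1 from cites(d,d)
round 1: derive flow(e,a) via R1 from cites(e,a)
round 1: derive flow(e,j) via R1 from cites(e,j)
round 1: derive flow(f,a) via R1 from cites(f,a)
round 1: derive flow(g,f) via R1 from cites(g,f)
round 1: derive flow(g,h) via R1 from cites(g,h)
round 1: derive flow(g,j) via R1 from cites(g,j)
round 1: derive flow(h,b) via R1 from cites(h,b)
round 1: derive flow(h,d) via R1 from cites(h,d)
round 1: derive flow(h,f) via R1 from cites(h,f)
round 1: derive flow(j,a) via R1 from cites(j,a)
round 1: derive flow(j,d) via R1 from cites(j,d)
round 1: derive flow(j,h) via R1 from cites(j,h)
round 2: derive flow(b,a) via R2 from flow(b,i), knows(i,a)
round 2: derive flow(b,f) via R2 from flow(b,i), knows(i,f)
round 2: derive flow(b,g) via R2 from flow(b,b), knows(b,g)
round 2: derive flow(b,h) via R2 from flow(b,b), knows(b,h)
round 2: derive flow(e,b) via R2 from flow(e,j), knows(j,b)
round 2: derive flow(e,e) via R2 from flow(e,a), knows(a,e)
round 2: derive flow(e,h) via R2 from flow(e,a), knows(a,h)
round 2: derive flow(f,e) via R2 from flow(f,a), knows(a,e)
round 2: derive flow(f,h) via R2 from flow(f,a), knows(a,h)
round 2: derive flow(g,b) via R2 from flow(g,h), knows(h,b)
round 2: derive flow(g,e) via R2 from flow(g,h), knows(h,e)
round 2: derive flow(h,g) via R2 from flow(h,b), knows(b,g)
round 2: derive flow(h,h) via R2 from flow(h,b), knows(b,h)
round 2: derive flow(j,b) via R2 from flow(j,h), knows(h,b)
round 2: derive flow(j,e) via R2 from flow(j,a), knows(a,e)
round 3: derive flow(b,e) via R2 from flow(b,a), knows(a,e)
round 3: derive flow(b,j) via R2 from flow(b,g), knows(g,j)
round 3: derive flow(e,d) via R2 from flow(e,e), knows(e,d)
round 3: derive flow(e,g) via R2 from flow(e,b), knows(b,g)
round 3: derive flow(f,b) via R2 from flow(f,h), knows(h,b)
round 3: derive flow(f,d) via R2 from flow(f,e), knows(e,d)
round 3: derive flow(f,j) via R2 from flow(f,e), knows(e,j)
round 3: derive flow(g,a) via R2 from flow(g,e), knows(e,a)
round 3: derive flow(g,d) via R2 from flow(g,e), knows(e,d)
round 3: derive flow(g,g) via R2 from flow(g,b), knows(b,g)
round 3: derive flow(h,e) via R2 from flow(h,h), knows(h,e)
round 3: derive flow(h,i) via R2 from flow(h,g), knows(g,i)
round 3: derive flow(h,j) via R2 from flow(h,g), knows(g,j)
round 3: derive flow(j,g) via R2 from flow(j,b), knows(b,g)
round 3: derive flow(j,j) via R2 from flow(j,e), knows(e,j)
round 4: derive flow(b,d) via R2 from flow(b,e), knows(e,d)
round 4: derive flow(e,i) via R2 from flow(e,g), knows(g,i)
round 4: derive flow(f,g) via R2 from flow(f,b), knows(b,g)
round 4: derive flow(g,i) via R2 from flow(g,g), knows(g,i)
round 4: derive flow(h,a) via R2 from flow(h,e), knows(e,a)
round 4: derive flow(j,i) via R2 from flow(j,g), knows(g,i)
round 5: derive flow(e,f) via R2 from flow(e,i), knows(i,f)
round 5: derive flow(f,i) via R2 from flow(f,g), knows(g,i)
round 5: derive flow(j,f) via R2 from flow(j,i), knows(i,f)
round 6: derive flow(f,f) via R2 from flow(f,i), knows(i,f)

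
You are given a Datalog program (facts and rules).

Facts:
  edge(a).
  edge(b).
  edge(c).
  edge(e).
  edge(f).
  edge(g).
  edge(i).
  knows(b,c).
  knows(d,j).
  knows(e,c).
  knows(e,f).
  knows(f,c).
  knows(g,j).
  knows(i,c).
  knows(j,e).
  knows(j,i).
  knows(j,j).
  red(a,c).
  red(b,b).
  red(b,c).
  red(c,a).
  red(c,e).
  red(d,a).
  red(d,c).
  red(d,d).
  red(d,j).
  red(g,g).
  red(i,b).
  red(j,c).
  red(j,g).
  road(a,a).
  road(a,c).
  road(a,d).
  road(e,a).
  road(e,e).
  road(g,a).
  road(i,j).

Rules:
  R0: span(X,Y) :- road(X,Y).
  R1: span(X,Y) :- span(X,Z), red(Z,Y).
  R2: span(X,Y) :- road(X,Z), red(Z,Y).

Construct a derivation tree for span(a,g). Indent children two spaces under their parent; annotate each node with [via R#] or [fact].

span(a,g)  [via R1]
  span(a,j)  [via R2]
    road(a,d)  [fact]
    red(d,j)  [fact]
  red(j,g)  [fact]

round 1: derive span(a,a) via R0 from road(a,a)
round 1: derive span(a,c) via R0 from road(a,c)
round 1: derive span(a,d) via R0 from road(a,d)
round 1: derive span(e,a) via R0 from road(e,a)
round 1: derive span(e,e) via R0 from road(e,e)
round 1: derive span(g,a) via R0 from road(g,a)
round 1: derive span(i,j) via R0 from road(i,j)
round 1: derive span(a,e) via R2 from road(a,c), red(c,e)
round 1: derive span(a,j) via R2 from road(a,d), red(d,j)
round 1: derive span(e,c) via R2 from road(e,a), red(a,c)
round 1: derive span(g,c) via R2 from road(g,a), red(a,c)
round 1: derive span(i,c) via R2 from road(i,j), red(j,c)
round 1: derive span(i,g) via R2 from road(i,j), red(j,g)
round 2: derive span(a,g) via R1 from span(a,j), red(j,g)
round 2: derive span(g,e) via R1 from span(g,c), red(c,e)
round 2: derive span(i,a) via R1 from span(i,c), red(c,a)
round 2: derive span(i,e) via R1 from span(i,c), red(c,e)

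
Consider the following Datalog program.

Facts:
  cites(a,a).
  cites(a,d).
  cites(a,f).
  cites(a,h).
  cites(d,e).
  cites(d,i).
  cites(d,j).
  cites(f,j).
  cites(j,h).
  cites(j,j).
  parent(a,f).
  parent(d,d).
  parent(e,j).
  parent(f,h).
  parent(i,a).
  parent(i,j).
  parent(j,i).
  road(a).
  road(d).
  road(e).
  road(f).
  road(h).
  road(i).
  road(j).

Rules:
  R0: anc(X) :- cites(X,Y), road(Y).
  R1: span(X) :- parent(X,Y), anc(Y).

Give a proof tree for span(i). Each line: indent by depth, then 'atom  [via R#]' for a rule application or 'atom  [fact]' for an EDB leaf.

span(i)  [via R1]
  parent(i,a)  [fact]
  anc(a)  [via R0]
    cites(a,a)  [fact]
    road(a)  [fact]

round 1: derive anc(a) via R0 from cites(a,a), road(a)
round 1: derive anc(d) via R0 from cites(d,e), road(e)
round 1: derive anc(f) via R0 from cites(f,j), road(j)
round 1: derive anc(j) via R0 from cites(j,h), road(h)
round 2: derive span(a) via R1 from parent(a,f), anc(f)
round 2: derive span(d) via R1 from parent(d,d), anc(d)
round 2: derive span(e) via R1 from parent(e,j), anc(j)
round 2: derive span(i) via R1 from parent(i,a), anc(a)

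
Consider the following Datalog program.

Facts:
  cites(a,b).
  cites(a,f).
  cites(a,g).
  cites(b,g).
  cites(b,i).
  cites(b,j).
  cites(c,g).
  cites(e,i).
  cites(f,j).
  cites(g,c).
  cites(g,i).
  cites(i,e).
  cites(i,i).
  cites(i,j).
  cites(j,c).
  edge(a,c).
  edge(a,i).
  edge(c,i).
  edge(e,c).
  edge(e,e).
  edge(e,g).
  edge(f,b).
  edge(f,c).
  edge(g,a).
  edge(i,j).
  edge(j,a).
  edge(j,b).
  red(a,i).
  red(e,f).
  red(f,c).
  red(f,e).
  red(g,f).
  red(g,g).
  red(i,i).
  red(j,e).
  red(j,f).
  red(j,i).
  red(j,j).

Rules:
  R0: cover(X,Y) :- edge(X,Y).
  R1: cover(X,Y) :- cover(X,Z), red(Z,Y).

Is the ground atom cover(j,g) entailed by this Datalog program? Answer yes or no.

no

round 1: derive cover(a,c) via R0 from edge(a,c)
round 1: derive cover(a,i) via R0 from edge(a,i)
round 1: derive cover(c,i) via R0 from edge(c,i)
round 1: derive cover(e,c) via R0 from edge(e,c)
round 1: derive cover(e,e) via R0 from edge(e,e)
round 1: derive cover(e,g) via R0 from edge(e,g)
round 1: derive cover(f,b) via R0 from edge(f,b)
round 1: derive cover(f,c) via R0 from edge(f,c)
round 1: derive cover(g,a) via R0 from edge(g,a)
round 1: derive cover(i,j) via R0 from edge(i,j)
round 1: derive cover(j,a) via R0 from edge(j,a)
round 1: derive cover(j,b) via R0 from edge(j,b)
round 2: derive cover(e,f) via R1 from cover(e,e), red(e,f)
round 2: derive cover(g,i) via R1 from cover(g,a), red(a,i)
round 2: derive cover(i,e) via R1 from cover(i,j), red(j,e)
round 2: derive cover(i,f) via R1 from cover(i,j), red(j,f)
round 2: derive cover(i,i) via R1 from cover(i,j), red(j,i)
round 2: derive cover(j,i) via R1 from cover(j,a), red(a,i)
round 3: derive cover(i,c) via R1 from cover(i,f), red(f,c)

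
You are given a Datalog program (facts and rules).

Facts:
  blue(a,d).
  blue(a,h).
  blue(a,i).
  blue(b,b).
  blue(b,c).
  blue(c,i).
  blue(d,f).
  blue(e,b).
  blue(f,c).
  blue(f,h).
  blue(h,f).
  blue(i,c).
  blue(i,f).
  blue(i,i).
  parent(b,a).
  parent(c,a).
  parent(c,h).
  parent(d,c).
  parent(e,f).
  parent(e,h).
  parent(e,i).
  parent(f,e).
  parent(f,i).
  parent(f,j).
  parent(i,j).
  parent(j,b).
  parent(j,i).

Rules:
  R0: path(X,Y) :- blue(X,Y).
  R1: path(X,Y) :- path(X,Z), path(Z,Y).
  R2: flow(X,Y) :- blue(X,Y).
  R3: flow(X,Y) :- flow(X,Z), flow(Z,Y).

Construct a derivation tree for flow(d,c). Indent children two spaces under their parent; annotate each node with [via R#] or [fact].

flow(d,c)  [via R3]
  flow(d,f)  [via R2]
    blue(d,f)  [fact]
  flow(f,c)  [via R2]
    blue(f,c)  [fact]

round 1: derive flow(a,d) via R2 from blue(a,d)
round 1: derive flow(a,h) via R2 from blue(a,h)
round 1: derive flow(a,i) via R2 from blue(a,i)
round 1: derive flow(b,b) via R2 from blue(b,b)
round 1: derive flow(b,c) via R2 from blue(b,c)
round 1: derive flow(c,i) via R2 from blue(c,i)
round 1: derive flow(d,f) via R2 from blue(d,f)
round 1: derive flow(e,b) via R2 from blue(e,b)
round 1: derive flow(f,c) via R2 from blue(f,c)
round 1: derive flow(f,h) via R2 from blue(f,h)
round 1: derive flow(h,f) via R2 from blue(h,f)
round 1: derive flow(i,c) via R2 from blue(i,c)
round 1: derive flow(i,f) via R2 from blue(i,f)
round 1: derive flow(i,i) via R2 from blue(i,i)
round 2: derive flow(a,c) via R3 from flow(a,i), flow(i,c)
round 2: derive flow(a,f) via R3 from flow(a,d), flow(d,f)
round 2: derive flow(b,i) via R3 from flow(b,c), flow(c,i)
round 2: derive flow(c,c) via R3 from flow(c,i), flow(i,c)
round 2: derive flow(c,f) via R3 from flow(c,i), flow(i,f)
round 2: derive flow(d,c) via R3 from flow(d,f), flow(f,c)
round 2: derive flow(d,h) via R3 from flow(d,f), flow(f,h)
round 2: derive flow(e,c) via R3 from flow(e,b), flow(b,c)
round 2: derive flow(f,f) via R3 from flow(f,h), flow(h,f)
round 2: derive flow(f,i) via R3 from flow(f,c), flow(c,i)
round 2: derive flow(h,c) via R3 from flow(h,f), flow(f,c)
round 2: derive flow(h,h) via R3 from flow(h,f), flow(f,h)
round 2: derive flow(i,h) via R3 from flow(i,f), flow(f,h)
round 3: derive flow(b,f) via R3 from flow(b,c), flow(c,f)
round 3: derive flow(b,h) via R3 from flow(b,i), flow(i,h)
round 3: derive flow(c,h) via R3 from flow(c,f), flow(f,h)
round 3: derive flow(d,i) via R3 from flow(d,c), flow(c,i)
round 3: derive flow(e,f) via R3 from flow(e,c), flow(c,f)
round 3: derive flow(e,i) via R3 from flow(e,b), flow(b,i)
round 3: derive flow(h,i) via R3 from flow(h,c), flow(c,i)
round 4: derive flow(e,h) via R3 from flow(e,b), flow(b,h)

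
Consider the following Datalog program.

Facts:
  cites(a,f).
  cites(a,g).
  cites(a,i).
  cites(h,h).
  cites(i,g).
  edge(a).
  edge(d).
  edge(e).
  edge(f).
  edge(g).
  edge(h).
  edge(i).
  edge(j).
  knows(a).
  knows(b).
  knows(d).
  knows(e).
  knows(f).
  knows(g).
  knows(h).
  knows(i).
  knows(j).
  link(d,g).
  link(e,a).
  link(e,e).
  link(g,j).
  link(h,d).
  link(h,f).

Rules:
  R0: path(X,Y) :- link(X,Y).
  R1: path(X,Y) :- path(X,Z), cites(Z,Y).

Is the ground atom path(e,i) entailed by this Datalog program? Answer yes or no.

yes

round 1: derive path(d,g) via R0 from link(d,g)
round 1: derive path(e,a) via R0 from link(e,a)
round 1: derive path(e,e) via R0 from link(e,e)
round 1: derive path(g,j) via R0 from link(g,j)
round 1: derive path(h,d) via R0 from link(h,d)
round 1: derive path(h,f) via R0 from link(h,f)
round 2: derive path(e,f) via R1 from path(e,a), cites(a,f)
round 2: derive path(e,g) via R1 from path(e,a), cites(a,g)
round 2: derive path(e,i) via R1 from path(e,a), cites(a,i)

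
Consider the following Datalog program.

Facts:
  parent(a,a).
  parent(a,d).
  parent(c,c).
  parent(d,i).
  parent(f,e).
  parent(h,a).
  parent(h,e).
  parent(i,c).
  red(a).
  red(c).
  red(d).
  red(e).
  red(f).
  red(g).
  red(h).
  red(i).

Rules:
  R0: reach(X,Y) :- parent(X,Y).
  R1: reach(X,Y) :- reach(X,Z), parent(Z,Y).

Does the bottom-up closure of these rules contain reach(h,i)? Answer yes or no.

round 1: derive reach(a,a) via R0 from parent(a,a)
round 1: derive reach(a,d) via R0 from parent(a,d)
round 1: derive reach(c,c) via R0 from parent(c,c)
round 1: derive reach(d,i) via R0 from parent(d,i)
round 1: derive reach(f,e) via R0 from parent(f,e)
round 1: derive reach(h,a) via R0 from parent(h,a)
round 1: derive reach(h,e) via R0 from parent(h,e)
round 1: derive reach(i,c) via R0 from parent(i,c)
round 2: derive reach(a,i) via R1 from reach(a,d), parent(d,i)
round 2: derive reach(d,c) via R1 from reach(d,i), parent(i,c)
round 2: derive reach(h,d) via R1 from reach(h,a), parent(a,d)
round 3: derive reach(a,c) via R1 from reach(a,i), parent(i,c)
round 3: derive reach(h,i) via R1 from reach(h,d), parent(d,i)
round 4: derive reach(h,c) via R1 from reach(h,i), parent(i,c)

yes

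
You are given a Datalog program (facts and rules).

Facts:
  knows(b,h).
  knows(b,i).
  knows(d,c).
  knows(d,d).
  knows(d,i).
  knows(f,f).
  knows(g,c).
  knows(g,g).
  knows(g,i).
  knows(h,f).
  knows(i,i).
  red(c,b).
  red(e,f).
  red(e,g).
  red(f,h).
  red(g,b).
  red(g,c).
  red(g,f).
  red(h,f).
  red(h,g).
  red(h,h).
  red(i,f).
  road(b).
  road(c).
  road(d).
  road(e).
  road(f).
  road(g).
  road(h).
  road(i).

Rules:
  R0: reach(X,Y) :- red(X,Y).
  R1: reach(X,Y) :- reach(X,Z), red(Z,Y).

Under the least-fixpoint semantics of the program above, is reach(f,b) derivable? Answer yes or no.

yes

round 1: derive reach(c,b) via R0 from red(c,b)
round 1: derive reach(e,f) via R0 from red(e,f)
round 1: derive reach(e,g) via R0 from red(e,g)
round 1: derive reach(f,h) via R0 from red(f,h)
round 1: derive reach(g,b) via R0 from red(g,b)
round 1: derive reach(g,c) via R0 from red(g,c)
round 1: derive reach(g,f) via R0 from red(g,f)
round 1: derive reach(h,f) via R0 from red(h,f)
round 1: derive reach(h,g) via R0 from red(h,g)
round 1: derive reach(h,h) via R0 from red(h,h)
round 1: derive reach(i,f) via R0 from red(i,f)
round 2: derive reach(e,b) via R1 from reach(e,g), red(g,b)
round 2: derive reach(e,c) via R1 from reach(e,g), red(g,c)
round 2: derive reach(e,h) via R1 from reach(e,f), red(f,h)
round 2: derive reach(f,f) via R1 from reach(f,h), red(h,f)
round 2: derive reach(f,g) via R1 from reach(f,h), red(h,g)
round 2: derive reach(g,h) via R1 from reach(g,f), red(f,h)
round 2: derive reach(h,b) via R1 from reach(h,g), red(g,b)
round 2: derive reach(h,c) via R1 from reach(h,g), red(g,c)
round 2: derive reach(i,h) via R1 from reach(i,f), red(f,h)
round 3: derive reach(f,b) via R1 from reach(f,g), red(g,b)
round 3: derive reach(f,c) via R1 from reach(f,g), red(g,c)
round 3: derive reach(g,g) via R1 from reach(g,h), red(h,g)
round 3: derive reach(i,g) via R1 from reach(i,h), red(h,g)
round 4: derive reach(i,b) via R1 from reach(i,g), red(g,b)
round 4: derive reach(i,c) via R1 from reach(i,g), red(g,c)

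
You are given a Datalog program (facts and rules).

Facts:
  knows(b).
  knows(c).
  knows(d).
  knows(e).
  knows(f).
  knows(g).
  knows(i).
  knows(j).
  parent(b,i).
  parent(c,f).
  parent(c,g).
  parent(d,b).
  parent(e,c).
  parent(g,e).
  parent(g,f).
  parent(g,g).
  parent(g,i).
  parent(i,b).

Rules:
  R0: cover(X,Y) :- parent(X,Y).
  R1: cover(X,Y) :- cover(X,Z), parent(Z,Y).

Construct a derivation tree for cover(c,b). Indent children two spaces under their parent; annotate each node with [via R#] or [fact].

round 1: derive cover(b,i) via R0 from parent(b,i)
round 1: derive cover(c,f) via R0 from parent(c,f)
round 1: derive cover(c,g) via R0 from parent(c,g)
round 1: derive cover(d,b) via R0 from parent(d,b)
round 1: derive cover(e,c) via R0 from parent(e,c)
round 1: derive cover(g,e) via R0 from parent(g,e)
round 1: derive cover(g,f) via R0 from parent(g,f)
round 1: derive cover(g,g) via R0 from parent(g,g)
round 1: derive cover(g,i) via R0 from parent(g,i)
round 1: derive cover(i,b) via R0 from parent(i,b)
round 2: derive cover(b,b) via R1 from cover(b,i), parent(i,b)
round 2: derive cover(c,e) via R1 from cover(c,g), parent(g,e)
round 2: derive cover(c,i) via R1 from cover(c,g), parent(g,i)
round 2: derive cover(d,i) via R1 from cover(d,b), parent(b,i)
round 2: derive cover(e,f) via R1 from cover(e,c), parent(c,f)
round 2: derive cover(e,g) via R1 from cover(e,c), parent(c,g)
round 2: derive cover(g,b) via R1 from cover(g,i), parent(i,b)
round 2: derive cover(g,c) via R1 from cover(g,e), parent(e,c)
round 2: derive cover(i,i) via R1 from cover(i,b), parent(b,i)
round 3: derive cover(c,b) via R1 from cover(c,i), parent(i,b)
round 3: derive cover(c,c) via R1 from cover(c,e), parent(e,c)
round 3: derive cover(e,e) via R1 from cover(e,g), parent(g,e)
round 3: derive cover(e,i) via R1 from cover(e,g), parent(g,i)
round 4: derive cover(e,b) via R1 from cover(e,i), parent(i,b)

cover(c,b)  [via R1]
  cover(c,i)  [via R1]
    cover(c,g)  [via R0]
      parent(c,g)  [fact]
    parent(g,i)  [fact]
  parent(i,b)  [fact]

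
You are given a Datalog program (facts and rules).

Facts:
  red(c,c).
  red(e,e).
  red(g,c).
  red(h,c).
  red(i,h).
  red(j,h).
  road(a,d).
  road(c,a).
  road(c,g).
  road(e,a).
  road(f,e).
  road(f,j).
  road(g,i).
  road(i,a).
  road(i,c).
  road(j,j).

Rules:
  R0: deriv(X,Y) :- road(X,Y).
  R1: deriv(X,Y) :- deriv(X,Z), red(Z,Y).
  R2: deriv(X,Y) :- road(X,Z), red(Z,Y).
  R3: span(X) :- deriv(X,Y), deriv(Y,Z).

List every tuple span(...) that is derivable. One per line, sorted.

round 1: derive deriv(a,d) via R0 from road(a,d)
round 1: derive deriv(c,a) via R0 from road(c,a)
round 1: derive deriv(c,g) via R0 from road(c,g)
round 1: derive deriv(e,a) via R0 from road(e,a)
round 1: derive deriv(f,e) via R0 from road(f,e)
round 1: derive deriv(f,j) via R0 from road(f,j)
round 1: derive deriv(g,i) via R0 from road(g,i)
round 1: derive deriv(i,a) via R0 from road(i,a)
round 1: derive deriv(i,c) via R0 from road(i,c)
round 1: derive deriv(j,j) via R0 from road(j,j)
round 1: derive deriv(c,c) via R2 from road(c,g), red(g,c)
round 1: derive deriv(f,h) via R2 from road(f,j), red(j,h)
round 1: derive deriv(g,h) via R2 from road(g,i), red(i,h)
round 1: derive deriv(j,h) via R2 from road(j,j), red(j,h)
round 2: derive deriv(f,c) via R1 from deriv(f,h), red(h,c)
round 2: derive deriv(g,c) via R1 from deriv(g,h), red(h,c)
round 2: derive deriv(j,c) via R1 from deriv(j,h), red(h,c)
round 2: derive span(c) via R3 from deriv(c,a), deriv(a,d)
round 2: derive span(e) via R3 from deriv(e,a), deriv(a,d)
round 2: derive span(f) via R3 from deriv(f,e), deriv(e,a)
round 2: derive span(g) via R3 from deriv(g,i), deriv(i,a)
round 2: derive span(i) via R3 from deriv(i,a), deriv(a,d)
round 2: derive span(j) via R3 from deriv(j,j), deriv(j,h)

span(c)
span(e)
span(f)
span(g)
span(i)
span(j)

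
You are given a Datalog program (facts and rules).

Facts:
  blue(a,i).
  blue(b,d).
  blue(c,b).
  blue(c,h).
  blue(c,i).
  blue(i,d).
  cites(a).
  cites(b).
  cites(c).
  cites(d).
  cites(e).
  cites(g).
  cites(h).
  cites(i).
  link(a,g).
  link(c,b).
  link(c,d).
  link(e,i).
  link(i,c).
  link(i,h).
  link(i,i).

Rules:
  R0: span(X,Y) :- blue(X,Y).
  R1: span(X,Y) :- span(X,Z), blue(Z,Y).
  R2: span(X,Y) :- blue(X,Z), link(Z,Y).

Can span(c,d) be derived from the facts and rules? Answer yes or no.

round 1: derive span(a,i) via R0 from blue(a,i)
round 1: derive span(b,d) via R0 from blue(b,d)
round 1: derive span(c,b) via R0 from blue(c,b)
round 1: derive span(c,h) via R0 from blue(c,h)
round 1: derive span(c,i) via R0 from blue(c,i)
round 1: derive span(i,d) via R0 from blue(i,d)
round 1: derive span(a,c) via R2 from blue(a,i), link(i,c)
round 1: derive span(a,h) via R2 from blue(a,i), link(i,h)
round 1: derive span(c,c) via R2 from blue(c,i), link(i,c)
round 2: derive span(a,b) via R1 from span(a,c), blue(c,b)
round 2: derive span(a,d) via R1 from span(a,i), blue(i,d)
round 2: derive span(c,d) via R1 from span(c,b), blue(b,d)

yes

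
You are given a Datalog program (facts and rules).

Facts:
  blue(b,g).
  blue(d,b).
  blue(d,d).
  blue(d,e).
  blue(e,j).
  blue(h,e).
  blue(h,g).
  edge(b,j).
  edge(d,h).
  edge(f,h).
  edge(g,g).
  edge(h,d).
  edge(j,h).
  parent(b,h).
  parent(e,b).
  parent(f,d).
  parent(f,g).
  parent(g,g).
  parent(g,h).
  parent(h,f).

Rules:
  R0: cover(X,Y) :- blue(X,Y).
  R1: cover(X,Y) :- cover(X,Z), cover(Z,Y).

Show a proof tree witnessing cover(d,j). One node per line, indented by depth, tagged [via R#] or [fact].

round 1: derive cover(b,g) via R0 from blue(b,g)
round 1: derive cover(d,b) via R0 from blue(d,b)
round 1: derive cover(d,d) via R0 from blue(d,d)
round 1: derive cover(d,e) via R0 from blue(d,e)
round 1: derive cover(e,j) via R0 from blue(e,j)
round 1: derive cover(h,e) via R0 from blue(h,e)
round 1: derive cover(h,g) via R0 from blue(h,g)
round 2: derive cover(d,g) via R1 from cover(d,b), cover(b,g)
round 2: derive cover(d,j) via R1 from cover(d,e), cover(e,j)
round 2: derive cover(h,j) via R1 from cover(h,e), cover(e,j)

cover(d,j)  [via R1]
  cover(d,e)  [via R0]
    blue(d,e)  [fact]
  cover(e,j)  [via R0]
    blue(e,j)  [fact]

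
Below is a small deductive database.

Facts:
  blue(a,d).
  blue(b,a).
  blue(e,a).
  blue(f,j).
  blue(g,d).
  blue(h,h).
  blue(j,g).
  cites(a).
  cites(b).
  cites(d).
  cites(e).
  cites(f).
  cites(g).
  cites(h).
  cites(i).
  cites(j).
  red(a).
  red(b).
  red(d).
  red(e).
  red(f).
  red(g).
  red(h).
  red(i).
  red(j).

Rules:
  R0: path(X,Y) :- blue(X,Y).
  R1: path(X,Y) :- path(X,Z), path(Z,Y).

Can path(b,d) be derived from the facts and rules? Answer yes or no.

round 1: derive path(a,d) via R0 from blue(a,d)
round 1: derive path(b,a) via R0 from blue(b,a)
round 1: derive path(e,a) via R0 from blue(e,a)
round 1: derive path(f,j) via R0 from blue(f,j)
round 1: derive path(g,d) via R0 from blue(g,d)
round 1: derive path(h,h) via R0 from blue(h,h)
round 1: derive path(j,g) via R0 from blue(j,g)
round 2: derive path(b,d) via R1 from path(b,a), path(a,d)
round 2: derive path(e,d) via R1 from path(e,a), path(a,d)
round 2: derive path(f,g) via R1 from path(f,j), path(j,g)
round 2: derive path(j,d) via R1 from path(j,g), path(g,d)
round 3: derive path(f,d) via R1 from path(f,g), path(g,d)

yes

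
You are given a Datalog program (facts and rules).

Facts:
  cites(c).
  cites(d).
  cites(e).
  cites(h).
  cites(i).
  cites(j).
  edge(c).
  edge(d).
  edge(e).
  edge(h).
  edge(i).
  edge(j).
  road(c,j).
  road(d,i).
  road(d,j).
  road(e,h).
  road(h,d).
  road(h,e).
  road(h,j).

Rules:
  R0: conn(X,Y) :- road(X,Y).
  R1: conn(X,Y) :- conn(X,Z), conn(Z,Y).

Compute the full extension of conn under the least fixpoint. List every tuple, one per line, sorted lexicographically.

conn(c,j)
conn(d,i)
conn(d,j)
conn(e,d)
conn(e,e)
conn(e,h)
conn(e,i)
conn(e,j)
conn(h,d)
conn(h,e)
conn(h,h)
conn(h,i)
conn(h,j)

round 1: derive conn(c,j) via R0 from road(c,j)
round 1: derive conn(d,i) via R0 from road(d,i)
round 1: derive conn(d,j) via R0 from road(d,j)
round 1: derive conn(e,h) via R0 from road(e,h)
round 1: derive conn(h,d) via R0 from road(h,d)
round 1: derive conn(h,e) via R0 from road(h,e)
round 1: derive conn(h,j) via R0 from road(h,j)
round 2: derive conn(e,d) via R1 from conn(e,h), conn(h,d)
round 2: derive conn(e,e) via R1 from conn(e,h), conn(h,e)
round 2: derive conn(e,j) via R1 from conn(e,h), conn(h,j)
round 2: derive conn(h,h) via R1 from conn(h,e), conn(e,h)
round 2: derive conn(h,i) via R1 from conn(h,d), conn(d,i)
round 3: derive conn(e,i) via R1 from conn(e,d), conn(d,i)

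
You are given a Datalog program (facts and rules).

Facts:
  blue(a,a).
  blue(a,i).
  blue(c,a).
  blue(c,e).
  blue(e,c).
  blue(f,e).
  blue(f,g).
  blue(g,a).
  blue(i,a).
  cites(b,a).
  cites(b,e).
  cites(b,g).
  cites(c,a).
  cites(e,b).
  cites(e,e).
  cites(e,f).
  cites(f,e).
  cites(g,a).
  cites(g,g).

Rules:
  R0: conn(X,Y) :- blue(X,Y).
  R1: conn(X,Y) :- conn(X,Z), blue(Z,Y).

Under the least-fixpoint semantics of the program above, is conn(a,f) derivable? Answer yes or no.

round 1: derive conn(a,a) via R0 from blue(a,a)
round 1: derive conn(a,i) via R0 from blue(a,i)
round 1: derive conn(c,a) via R0 from blue(c,a)
round 1: derive conn(c,e) via R0 from blue(c,e)
round 1: derive conn(e,c) via R0 from blue(e,c)
round 1: derive conn(f,e) via R0 from blue(f,e)
round 1: derive conn(f,g) via R0 from blue(f,g)
round 1: derive conn(g,a) via R0 from blue(g,a)
round 1: derive conn(i,a) via R0 from blue(i,a)
round 2: derive conn(c,c) via R1 from conn(c,e), blue(e,c)
round 2: derive conn(c,i) via R1 from conn(c,a), blue(a,i)
round 2: derive conn(e,a) via R1 from conn(e,c), blue(c,a)
round 2: derive conn(e,e) via R1 from conn(e,c), blue(c,e)
round 2: derive conn(f,a) via R1 from conn(f,g), blue(g,a)
round 2: derive conn(f,c) via R1 from conn(f,e), blue(e,c)
round 2: derive conn(g,i) via R1 from conn(g,a), blue(a,i)
round 2: derive conn(i,i) via R1 from conn(i,a), blue(a,i)
round 3: derive conn(e,i) via R1 from conn(e,a), blue(a,i)
round 3: derive conn(f,i) via R1 from conn(f,a), blue(a,i)

no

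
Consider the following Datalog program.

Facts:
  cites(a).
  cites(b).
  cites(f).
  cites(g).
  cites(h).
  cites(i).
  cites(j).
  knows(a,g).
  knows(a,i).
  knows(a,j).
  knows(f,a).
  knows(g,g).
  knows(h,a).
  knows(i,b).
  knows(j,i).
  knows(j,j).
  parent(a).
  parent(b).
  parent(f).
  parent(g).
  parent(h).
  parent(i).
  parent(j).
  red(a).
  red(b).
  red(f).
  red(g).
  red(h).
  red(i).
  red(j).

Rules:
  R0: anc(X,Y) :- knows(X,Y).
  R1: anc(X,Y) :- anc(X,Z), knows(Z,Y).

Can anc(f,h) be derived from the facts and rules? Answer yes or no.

round 1: derive anc(a,g) via R0 from knows(a,g)
round 1: derive anc(a,i) via R0 from knows(a,i)
round 1: derive anc(a,j) via R0 from knows(a,j)
round 1: derive anc(f,a) via R0 from knows(f,a)
round 1: derive anc(g,g) via R0 from knows(g,g)
round 1: derive anc(h,a) via R0 from knows(h,a)
round 1: derive anc(i,b) via R0 from knows(i,b)
round 1: derive anc(j,i) via R0 from knows(j,i)
round 1: derive anc(j,j) via R0 from knows(j,j)
round 2: derive anc(a,b) via R1 from anc(a,i), knows(i,b)
round 2: derive anc(f,g) via R1 from anc(f,a), knows(a,g)
round 2: derive anc(f,i) via R1 from anc(f,a), knows(a,i)
round 2: derive anc(f,j) via R1 from anc(f,a), knows(a,j)
round 2: derive anc(h,g) via R1 from anc(h,a), knows(a,g)
round 2: derive anc(h,i) via R1 from anc(h,a), knows(a,i)
round 2: derive anc(h,j) via R1 from anc(h,a), knows(a,j)
round 2: derive anc(j,b) via R1 from anc(j,i), knows(i,b)
round 3: derive anc(f,b) via R1 from anc(f,i), knows(i,b)
round 3: derive anc(h,b) via R1 from anc(h,i), knows(i,b)

no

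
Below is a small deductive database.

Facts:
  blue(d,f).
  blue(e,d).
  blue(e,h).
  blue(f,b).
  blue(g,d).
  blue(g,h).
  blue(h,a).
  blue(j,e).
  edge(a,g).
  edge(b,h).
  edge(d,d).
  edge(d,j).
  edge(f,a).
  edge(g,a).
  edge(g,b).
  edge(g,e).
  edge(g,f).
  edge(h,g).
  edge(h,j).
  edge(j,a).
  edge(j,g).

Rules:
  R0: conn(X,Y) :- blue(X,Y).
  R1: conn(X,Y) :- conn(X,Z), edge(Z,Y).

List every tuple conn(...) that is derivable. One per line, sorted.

conn(d,a)
conn(d,b)
conn(d,e)
conn(d,f)
conn(d,g)
conn(d,h)
conn(d,j)
conn(e,a)
conn(e,b)
conn(e,d)
conn(e,e)
conn(e,f)
conn(e,g)
conn(e,h)
conn(e,j)
conn(f,a)
conn(f,b)
conn(f,e)
conn(f,f)
conn(f,g)
conn(f,h)
conn(f,j)
conn(g,a)
conn(g,b)
conn(g,d)
conn(g,e)
conn(g,f)
conn(g,g)
conn(g,h)
conn(g,j)
conn(h,a)
conn(h,b)
conn(h,e)
conn(h,f)
conn(h,g)
conn(h,h)
conn(h,j)
conn(j,e)

round 1: derive conn(d,f) via R0 from blue(d,f)
round 1: derive conn(e,d) via R0 from blue(e,d)
round 1: derive conn(e,h) via R0 from blue(e,h)
round 1: derive conn(f,b) via R0 from blue(f,b)
round 1: derive conn(g,d) via R0 from blue(g,d)
round 1: derive conn(g,h) via R0 from blue(g,h)
round 1: derive conn(h,a) via R0 from blue(h,a)
round 1: derive conn(j,e) via R0 from blue(j,e)
round 2: derive conn(d,a) via R1 from conn(d,f), edge(f,a)
round 2: derive conn(e,g) via R1 from conn(e,h), edge(h,g)
round 2: derive conn(e,j) via R1 from conn(e,d), edge(d,j)
round 2: derive conn(f,h) via R1 from conn(f,b), edge(b,h)
round 2: derive conn(g,g) via R1 from conn(g,h), edge(h,g)
round 2: derive conn(g,j) via R1 from conn(g,d), edge(d,j)
round 2: derive conn(h,g) via R1 from conn(h,a), edge(a,g)
round 3: derive conn(d,g) via R1 from conn(d,a), edge(a,g)
round 3: derive conn(e,a) via R1 from conn(e,g), edge(g,a)
round 3: derive conn(e,b) via R1 from conn(e,g), edge(g,b)
round 3: derive conn(e,e) via R1 from conn(e,g), edge(g,e)
round 3: derive conn(e,f) via R1 from conn(e,g), edge(g,f)
round 3: derive conn(f,g) via R1 from conn(f,h), edge(h,g)
round 3: derive conn(f,j) via R1 from conn(f,h), edge(h,j)
round 3: derive conn(g,a) via R1 from conn(g,g), edge(g,a)
round 3: derive conn(g,b) via R1 from conn(g,g), edge(g,b)
round 3: derive conn(g,e) via R1 from conn(g,g), edge(g,e)
round 3: derive conn(g,f) via R1 from conn(g,g), edge(g,f)
round 3: derive conn(h,b) via R1 from conn(h,g), edge(g,b)
round 3: derive conn(h,e) via R1 from conn(h,g), edge(g,e)
round 3: derive conn(h,f) via R1 from conn(h,g), edge(g,f)
round 4: derive conn(d,b) via R1 from conn(d,g), edge(g,b)
round 4: derive conn(d,e) via R1 from conn(d,g), edge(g,e)
round 4: derive conn(f,a) via R1 from conn(f,g), edge(g,a)
round 4: derive conn(f,e) via R1 from conn(f,g), edge(g,e)
round 4: derive conn(f,f) via R1 from conn(f,g), edge(g,f)
round 4: derive conn(h,h) via R1 from conn(h,b), edge(b,h)
round 5: derive conn(d,h) via R1 from conn(d,b), edge(b,h)
round 5: derive conn(h,j) via R1 from conn(h,h), edge(h,j)
round 6: derive conn(d,j) via R1 from conn(d,h), edge(h,j)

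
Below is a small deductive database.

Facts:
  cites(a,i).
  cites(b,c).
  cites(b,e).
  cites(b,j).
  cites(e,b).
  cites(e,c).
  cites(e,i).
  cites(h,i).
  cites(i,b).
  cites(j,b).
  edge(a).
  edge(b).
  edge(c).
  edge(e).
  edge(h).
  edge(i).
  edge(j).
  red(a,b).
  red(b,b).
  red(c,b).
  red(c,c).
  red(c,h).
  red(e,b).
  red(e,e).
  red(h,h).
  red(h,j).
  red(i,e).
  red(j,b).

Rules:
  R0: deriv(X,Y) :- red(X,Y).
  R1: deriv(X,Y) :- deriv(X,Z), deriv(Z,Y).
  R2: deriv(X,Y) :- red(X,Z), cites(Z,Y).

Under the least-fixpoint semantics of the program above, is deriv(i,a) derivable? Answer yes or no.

no

round 1: derive deriv(a,b) via R0 from red(a,b)
round 1: derive deriv(b,b) via R0 from red(b,b)
round 1: derive deriv(c,b) via R0 from red(c,b)
round 1: derive deriv(c,c) via R0 from red(c,c)
round 1: derive deriv(c,h) via R0 from red(c,h)
round 1: derive deriv(e,b) via R0 from red(e,b)
round 1: derive deriv(e,e) via R0 from red(e,e)
round 1: derive deriv(h,h) via R0 from red(h,h)
round 1: derive deriv(h,j) via R0 from red(h,j)
round 1: derive deriv(i,e) via R0 from red(i,e)
round 1: derive deriv(j,b) via R0 from red(j,b)
round 1: derive deriv(a,c) via R2 from red(a,b), cites(b,c)
round 1: derive deriv(a,e) via R2 from red(a,b), cites(b,e)
round 1: derive deriv(a,j) via R2 from red(a,b), cites(b,j)
round 1: derive deriv(b,c) via R2 from red(b,b), cites(b,c)
round 1: derive deriv(b,e) via R2 from red(b,b), cites(b,e)
round 1: derive deriv(b,j) via R2 from red(b,b), cites(b,j)
round 1: derive deriv(c,e) via R2 from red(c,b), cites(b,e)
round 1: derive deriv(c,i) via R2 from red(c,h), cites(h,i)
round 1: derive deriv(c,j) via R2 from red(c,b), cites(b,j)
round 1: derive deriv(e,c) via R2 from red(e,b), cites(b,c)
round 1: derive deriv(e,i) via R2 from red(e,e), cites(e,i)
round 1: derive deriv(e,j) via R2 from red(e,b), cites(b,j)
round 1: derive deriv(h,b) via R2 from red(h,j), cites(j,b)
round 1: derive deriv(h,i) via R2 from red(h,h), cites(h,i)
round 1: derive deriv(i,b) via R2 from red(i,e), cites(e,b)
round 1: derive deriv(i,c) via R2 from red(i,e), cites(e,c)
round 1: derive deriv(i,i) via R2 from red(i,e), cites(e,i)
round 1: derive deriv(j,c) via R2 from red(j,b), cites(b,c)
round 1: derive deriv(j,e) via R2 from red(j,b), cites(b,e)
round 1: derive deriv(j,j) via R2 from red(j,b), cites(b,j)
round 2: derive deriv(a,h) via R1 from deriv(a,c), deriv(c,h)
round 2: derive deriv(a,i) via R1 from deriv(a,c), deriv(c,i)
round 2: derive deriv(b,h) via R1 from deriv(b,c), deriv(c,h)
round 2: derive deriv(b,i) via R1 from deriv(b,c), deriv(c,i)
round 2: derive deriv(e,h) via R1 from deriv(e,c), deriv(c,h)
round 2: derive deriv(h,c) via R1 from deriv(h,b), deriv(b,c)
round 2: derive deriv(h,e) via R1 from deriv(h,b), deriv(b,e)
round 2: derive deriv(i,h) via R1 from deriv(i,c), deriv(c,h)
round 2: derive deriv(i,j) via R1 from deriv(i,b), deriv(b,j)
round 2: derive deriv(j,h) via R1 from deriv(j,c), deriv(c,h)
round 2: derive deriv(j,i) via R1 from deriv(j,c), deriv(c,i)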